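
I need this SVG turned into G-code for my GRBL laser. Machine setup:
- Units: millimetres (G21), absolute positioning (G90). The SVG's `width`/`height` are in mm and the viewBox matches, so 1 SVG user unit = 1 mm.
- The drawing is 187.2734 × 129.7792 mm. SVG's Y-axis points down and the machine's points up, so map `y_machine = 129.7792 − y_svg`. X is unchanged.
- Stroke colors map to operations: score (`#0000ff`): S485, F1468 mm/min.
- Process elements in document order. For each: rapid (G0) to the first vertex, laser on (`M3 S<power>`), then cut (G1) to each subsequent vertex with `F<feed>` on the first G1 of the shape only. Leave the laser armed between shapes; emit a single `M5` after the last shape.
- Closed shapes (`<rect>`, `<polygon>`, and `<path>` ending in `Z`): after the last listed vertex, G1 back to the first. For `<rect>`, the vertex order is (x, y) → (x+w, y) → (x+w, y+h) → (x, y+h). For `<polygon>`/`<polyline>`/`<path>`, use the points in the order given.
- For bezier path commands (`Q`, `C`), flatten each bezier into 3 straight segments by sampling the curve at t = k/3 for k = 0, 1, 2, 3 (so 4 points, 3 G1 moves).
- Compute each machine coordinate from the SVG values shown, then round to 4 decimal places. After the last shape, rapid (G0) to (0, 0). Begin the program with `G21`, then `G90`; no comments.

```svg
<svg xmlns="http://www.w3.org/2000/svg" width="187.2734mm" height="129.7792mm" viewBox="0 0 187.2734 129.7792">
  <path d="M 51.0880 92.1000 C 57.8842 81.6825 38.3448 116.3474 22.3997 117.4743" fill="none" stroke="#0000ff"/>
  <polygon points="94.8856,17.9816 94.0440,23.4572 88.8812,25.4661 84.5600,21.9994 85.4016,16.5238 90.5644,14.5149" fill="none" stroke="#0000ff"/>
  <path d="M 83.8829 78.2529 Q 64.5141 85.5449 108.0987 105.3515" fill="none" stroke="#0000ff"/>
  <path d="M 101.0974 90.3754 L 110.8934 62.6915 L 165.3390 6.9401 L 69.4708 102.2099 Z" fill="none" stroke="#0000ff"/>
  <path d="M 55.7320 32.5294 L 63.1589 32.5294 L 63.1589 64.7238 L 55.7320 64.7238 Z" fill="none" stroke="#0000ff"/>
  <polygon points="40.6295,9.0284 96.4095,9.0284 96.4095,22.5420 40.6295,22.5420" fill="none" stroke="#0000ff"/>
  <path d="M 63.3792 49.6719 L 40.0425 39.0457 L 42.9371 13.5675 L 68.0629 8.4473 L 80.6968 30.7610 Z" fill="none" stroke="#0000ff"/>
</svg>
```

Since the viewBox matches the mm dimensions, user units are millimetres directly. The only transform is the Y-flip y_m = 129.7792 − y_svg.

Shape 1 is a cubic bezier drawn with `<path>`. Its stroke #0000ff means score at S485, F1468. After flipping Y the toolpath is (51.0880,37.6792) → (50.2142,35.9811) → (38.4344,21.6993) → (22.3997,12.3049).

Shape 2 is a regular polygon drawn with `<polygon>`. Its stroke #0000ff means score at S485, F1468. After flipping Y the toolpath is (94.8856,111.7976) → (94.0440,106.3220) → (88.8812,104.3131) → (84.5600,107.7798) → (85.4016,113.2554) → (90.5644,115.2643) → (94.8856,111.7976), returning to the start.

Shape 3 is a quadratic bezier drawn with `<path>`. Its stroke #0000ff means score at S485, F1468. After flipping Y the toolpath is (83.8829,51.5263) → (77.9652,45.2745) → (86.0371,36.2416) → (108.0987,24.4277).

Shape 4 is a closed polygon drawn with `<path>`. Its stroke #0000ff means score at S485, F1468. After flipping Y the toolpath is (101.0974,39.4038) → (110.8934,67.0877) → (165.3390,122.8391) → (69.4708,27.5693) → (101.0974,39.4038), returning to the start.

Shape 5 is a rectangle drawn with `<path>`. Its stroke #0000ff means score at S485, F1468. After flipping Y the toolpath is (55.7320,97.2498) → (63.1589,97.2498) → (63.1589,65.0554) → (55.7320,65.0554) → (55.7320,97.2498), returning to the start.

Shape 6 is a rectangle drawn with `<polygon>`. Its stroke #0000ff means score at S485, F1468. After flipping Y the toolpath is (40.6295,120.7508) → (96.4095,120.7508) → (96.4095,107.2372) → (40.6295,107.2372) → (40.6295,120.7508), returning to the start.

Shape 7 is a regular polygon drawn with `<path>`. Its stroke #0000ff means score at S485, F1468. After flipping Y the toolpath is (63.3792,80.1073) → (40.0425,90.7335) → (42.9371,116.2117) → (68.0629,121.3319) → (80.6968,99.0182) → (63.3792,80.1073), returning to the start.

G21
G90
G0 X51.0880 Y37.6792
M3 S485
G1 X50.2142 Y35.9811 F1468
G1 X38.4344 Y21.6993
G1 X22.3997 Y12.3049
G0 X94.8856 Y111.7976
M3 S485
G1 X94.0440 Y106.3220 F1468
G1 X88.8812 Y104.3131
G1 X84.5600 Y107.7798
G1 X85.4016 Y113.2554
G1 X90.5644 Y115.2643
G1 X94.8856 Y111.7976
G0 X83.8829 Y51.5263
M3 S485
G1 X77.9652 Y45.2745 F1468
G1 X86.0371 Y36.2416
G1 X108.0987 Y24.4277
G0 X101.0974 Y39.4038
M3 S485
G1 X110.8934 Y67.0877 F1468
G1 X165.3390 Y122.8391
G1 X69.4708 Y27.5693
G1 X101.0974 Y39.4038
G0 X55.7320 Y97.2498
M3 S485
G1 X63.1589 Y97.2498 F1468
G1 X63.1589 Y65.0554
G1 X55.7320 Y65.0554
G1 X55.7320 Y97.2498
G0 X40.6295 Y120.7508
M3 S485
G1 X96.4095 Y120.7508 F1468
G1 X96.4095 Y107.2372
G1 X40.6295 Y107.2372
G1 X40.6295 Y120.7508
G0 X63.3792 Y80.1073
M3 S485
G1 X40.0425 Y90.7335 F1468
G1 X42.9371 Y116.2117
G1 X68.0629 Y121.3319
G1 X80.6968 Y99.0182
G1 X63.3792 Y80.1073
M5
G0 X0.0000 Y0.0000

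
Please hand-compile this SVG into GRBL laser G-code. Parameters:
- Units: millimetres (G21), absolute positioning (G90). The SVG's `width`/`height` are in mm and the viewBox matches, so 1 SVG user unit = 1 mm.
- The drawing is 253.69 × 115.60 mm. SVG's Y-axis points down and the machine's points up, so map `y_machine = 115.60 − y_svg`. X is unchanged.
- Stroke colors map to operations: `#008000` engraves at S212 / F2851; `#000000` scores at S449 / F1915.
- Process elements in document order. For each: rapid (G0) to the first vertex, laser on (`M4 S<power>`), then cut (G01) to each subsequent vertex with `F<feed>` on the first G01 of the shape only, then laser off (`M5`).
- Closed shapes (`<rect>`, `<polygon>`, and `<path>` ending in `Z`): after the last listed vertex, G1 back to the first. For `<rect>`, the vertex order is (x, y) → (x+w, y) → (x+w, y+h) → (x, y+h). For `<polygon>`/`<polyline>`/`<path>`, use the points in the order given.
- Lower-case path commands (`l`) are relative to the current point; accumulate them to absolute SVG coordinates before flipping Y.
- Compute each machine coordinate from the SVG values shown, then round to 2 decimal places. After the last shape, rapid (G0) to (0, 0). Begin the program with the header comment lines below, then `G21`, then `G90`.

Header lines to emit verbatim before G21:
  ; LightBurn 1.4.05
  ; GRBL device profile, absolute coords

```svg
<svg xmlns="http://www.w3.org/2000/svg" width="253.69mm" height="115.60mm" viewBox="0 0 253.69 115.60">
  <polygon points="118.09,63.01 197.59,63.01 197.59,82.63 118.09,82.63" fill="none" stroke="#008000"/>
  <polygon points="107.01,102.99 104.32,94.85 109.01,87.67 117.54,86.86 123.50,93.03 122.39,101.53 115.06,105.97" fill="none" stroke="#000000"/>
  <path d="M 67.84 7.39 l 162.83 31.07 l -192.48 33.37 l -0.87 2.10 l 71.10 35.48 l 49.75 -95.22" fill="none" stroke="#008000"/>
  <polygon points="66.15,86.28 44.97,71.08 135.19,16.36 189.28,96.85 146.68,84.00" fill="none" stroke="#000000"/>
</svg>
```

; LightBurn 1.4.05
; GRBL device profile, absolute coords
G21
G90
G0 X118.09 Y52.59
M4 S212
G01 X197.59 Y52.59 F2851
G01 X197.59 Y32.97
G01 X118.09 Y32.97
G01 X118.09 Y52.59
M5
G0 X107.01 Y12.61
M4 S449
G01 X104.32 Y20.75 F1915
G01 X109.01 Y27.93
G01 X117.54 Y28.74
G01 X123.50 Y22.57
G01 X122.39 Y14.07
G01 X115.06 Y9.63
G01 X107.01 Y12.61
M5
G0 X67.84 Y108.21
M4 S212
G01 X230.67 Y77.14 F2851
G01 X38.19 Y43.77
G01 X37.32 Y41.67
G01 X108.42 Y6.19
G01 X158.17 Y101.41
M5
G0 X66.15 Y29.32
M4 S449
G01 X44.97 Y44.52 F1915
G01 X135.19 Y99.24
G01 X189.28 Y18.75
G01 X146.68 Y31.60
G01 X66.15 Y29.32
M5
G0 X0.00 Y0.00

Since the viewBox matches the mm dimensions, user units are millimetres directly. The only transform is the Y-flip y_m = 115.60 − y_svg.

Shape 1 is a rectangle drawn with `<polygon>`. Its stroke #008000 means engrave at S212, F2851. After flipping Y the toolpath is (118.09,52.59) → (197.59,52.59) → (197.59,32.97) → (118.09,32.97) → (118.09,52.59), returning to the start.

Shape 2 is a regular polygon drawn with `<polygon>`. Its stroke #000000 means score at S449, F1915. After flipping Y the toolpath is (107.01,12.61) → (104.32,20.75) → (109.01,27.93) → (117.54,28.74) → (123.50,22.57) → (122.39,14.07) → (115.06,9.63) → (107.01,12.61), returning to the start.

Shape 3 is a open polyline drawn with `<path>`. Its stroke #008000 means engrave at S212, F2851. After flipping Y the toolpath is (67.84,108.21) → (230.67,77.14) → (38.19,43.77) → (37.32,41.67) → (108.42,6.19) → (158.17,101.41).

Shape 4 is a closed polygon drawn with `<polygon>`. Its stroke #000000 means score at S449, F1915. After flipping Y the toolpath is (66.15,29.32) → (44.97,44.52) → (135.19,99.24) → (189.28,18.75) → (146.68,31.60) → (66.15,29.32), returning to the start.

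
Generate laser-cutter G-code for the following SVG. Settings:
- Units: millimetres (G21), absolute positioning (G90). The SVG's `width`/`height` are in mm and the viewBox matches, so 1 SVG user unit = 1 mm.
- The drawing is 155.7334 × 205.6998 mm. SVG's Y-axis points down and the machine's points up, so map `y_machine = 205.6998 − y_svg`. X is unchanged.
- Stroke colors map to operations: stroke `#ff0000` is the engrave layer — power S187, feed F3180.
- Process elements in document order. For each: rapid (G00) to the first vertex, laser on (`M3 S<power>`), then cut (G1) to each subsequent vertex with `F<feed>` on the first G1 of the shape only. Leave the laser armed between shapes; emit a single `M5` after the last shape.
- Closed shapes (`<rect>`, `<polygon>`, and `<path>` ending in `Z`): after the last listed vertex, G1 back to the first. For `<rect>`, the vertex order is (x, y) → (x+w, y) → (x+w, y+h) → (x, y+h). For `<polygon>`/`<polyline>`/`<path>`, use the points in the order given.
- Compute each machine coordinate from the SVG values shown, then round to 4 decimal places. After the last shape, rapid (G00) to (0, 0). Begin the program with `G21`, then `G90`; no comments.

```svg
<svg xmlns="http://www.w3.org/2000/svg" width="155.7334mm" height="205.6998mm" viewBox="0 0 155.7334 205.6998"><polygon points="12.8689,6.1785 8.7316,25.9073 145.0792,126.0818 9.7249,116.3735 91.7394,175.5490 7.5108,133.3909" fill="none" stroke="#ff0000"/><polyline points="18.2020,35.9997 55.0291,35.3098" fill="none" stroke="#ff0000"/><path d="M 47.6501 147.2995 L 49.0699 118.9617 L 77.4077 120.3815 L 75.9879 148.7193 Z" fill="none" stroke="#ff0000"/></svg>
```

viewBox `0 0 155.7334 205.6998` with mm width/height → 1 unit = 1 mm. Flip: y_m = 205.6998 − y_svg.

**Shape 1** — `<polygon>` closed polygon, stroke `#ff0000` → engrave (S187, F3180). Machine vertices: (12.8689,199.5213) → (8.7316,179.7925) → (145.0792,79.6180) → (9.7249,89.3263) → (91.7394,30.1508) → (7.5108,72.3089) → (12.8689,199.5213). Closed: final G1 returns to the first vertex.

**Shape 2** — `<polyline>` line segment, stroke `#ff0000` → engrave (S187, F3180). Machine vertices: (18.2020,169.7001) → (55.0291,170.3900). Open path.

**Shape 3** — `<path>` regular polygon, stroke `#ff0000` → engrave (S187, F3180). Machine vertices: (47.6501,58.4003) → (49.0699,86.7381) → (77.4077,85.3183) → (75.9879,56.9805) → (47.6501,58.4003). Closed: final G1 returns to the first vertex.

G21
G90
G00 X12.8689 Y199.5213
M3 S187
G1 X8.7316 Y179.7925 F3180
G1 X145.0792 Y79.6180
G1 X9.7249 Y89.3263
G1 X91.7394 Y30.1508
G1 X7.5108 Y72.3089
G1 X12.8689 Y199.5213
G00 X18.2020 Y169.7001
M3 S187
G1 X55.0291 Y170.3900 F3180
G00 X47.6501 Y58.4003
M3 S187
G1 X49.0699 Y86.7381 F3180
G1 X77.4077 Y85.3183
G1 X75.9879 Y56.9805
G1 X47.6501 Y58.4003
M5
G00 X0.0000 Y0.0000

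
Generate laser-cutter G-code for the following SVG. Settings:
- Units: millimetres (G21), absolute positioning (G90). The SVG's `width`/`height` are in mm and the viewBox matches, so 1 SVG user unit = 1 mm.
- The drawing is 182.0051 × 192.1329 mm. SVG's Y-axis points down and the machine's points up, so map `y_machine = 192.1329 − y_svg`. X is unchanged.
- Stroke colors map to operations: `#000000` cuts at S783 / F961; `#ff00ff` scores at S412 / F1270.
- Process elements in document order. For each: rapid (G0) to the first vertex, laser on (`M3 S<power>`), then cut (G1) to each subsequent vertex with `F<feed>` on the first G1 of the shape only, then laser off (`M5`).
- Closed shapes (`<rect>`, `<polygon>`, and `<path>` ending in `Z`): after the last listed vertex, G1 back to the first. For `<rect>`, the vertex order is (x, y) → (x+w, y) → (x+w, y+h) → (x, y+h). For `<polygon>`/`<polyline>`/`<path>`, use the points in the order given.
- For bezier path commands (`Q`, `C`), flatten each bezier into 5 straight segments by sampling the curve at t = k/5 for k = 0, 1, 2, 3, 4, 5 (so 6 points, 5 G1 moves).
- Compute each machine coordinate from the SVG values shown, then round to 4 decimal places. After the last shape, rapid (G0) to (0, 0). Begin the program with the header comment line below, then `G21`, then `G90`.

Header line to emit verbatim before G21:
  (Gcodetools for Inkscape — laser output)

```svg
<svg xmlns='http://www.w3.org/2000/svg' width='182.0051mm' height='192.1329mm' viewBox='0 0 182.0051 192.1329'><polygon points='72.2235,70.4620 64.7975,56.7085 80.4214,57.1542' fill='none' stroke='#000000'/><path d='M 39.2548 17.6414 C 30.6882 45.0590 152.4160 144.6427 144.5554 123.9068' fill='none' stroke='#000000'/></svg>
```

(Gcodetools for Inkscape — laser output)
G21
G90
G0 X72.2235 Y121.6709
M3 S783
G1 X64.7975 Y135.4244 F961
G1 X80.4214 Y134.9787
G1 X72.2235 Y121.6709
M5
G0 X39.2548 Y174.4915
M3 S783
G1 X47.6711 Y150.9209 F961
G1 X74.8837 Y119.2697
G1 X108.4182 Y88.7773
G1 X135.8002 Y68.6830
G1 X144.5554 Y68.2261
M5
G0 X0.0000 Y0.0000

viewBox `0 0 182.0051 192.1329` with mm width/height → 1 unit = 1 mm. Flip: y_m = 192.1329 − y_svg.

**Shape 1** — `<polygon>` regular polygon, stroke `#000000` → cut (S783, F961). Machine vertices: (72.2235,121.6709) → (64.7975,135.4244) → (80.4214,134.9787) → (72.2235,121.6709). Closed: final G1 returns to the first vertex.

**Shape 2** — `<path>` cubic bezier, stroke `#000000` → cut (S783, F961). Control points (SVG): P0=(39.2548,17.6414), P1=(30.6882,45.0590), P2=(152.4160,144.6427), P3=(144.5554,123.9068); sampled at t=k/5. Machine vertices: (39.2548,174.4915) → (47.6711,150.9209) → (74.8837,119.2697) → (108.4182,88.7773) → (135.8002,68.6830) → (144.5554,68.2261). Open path.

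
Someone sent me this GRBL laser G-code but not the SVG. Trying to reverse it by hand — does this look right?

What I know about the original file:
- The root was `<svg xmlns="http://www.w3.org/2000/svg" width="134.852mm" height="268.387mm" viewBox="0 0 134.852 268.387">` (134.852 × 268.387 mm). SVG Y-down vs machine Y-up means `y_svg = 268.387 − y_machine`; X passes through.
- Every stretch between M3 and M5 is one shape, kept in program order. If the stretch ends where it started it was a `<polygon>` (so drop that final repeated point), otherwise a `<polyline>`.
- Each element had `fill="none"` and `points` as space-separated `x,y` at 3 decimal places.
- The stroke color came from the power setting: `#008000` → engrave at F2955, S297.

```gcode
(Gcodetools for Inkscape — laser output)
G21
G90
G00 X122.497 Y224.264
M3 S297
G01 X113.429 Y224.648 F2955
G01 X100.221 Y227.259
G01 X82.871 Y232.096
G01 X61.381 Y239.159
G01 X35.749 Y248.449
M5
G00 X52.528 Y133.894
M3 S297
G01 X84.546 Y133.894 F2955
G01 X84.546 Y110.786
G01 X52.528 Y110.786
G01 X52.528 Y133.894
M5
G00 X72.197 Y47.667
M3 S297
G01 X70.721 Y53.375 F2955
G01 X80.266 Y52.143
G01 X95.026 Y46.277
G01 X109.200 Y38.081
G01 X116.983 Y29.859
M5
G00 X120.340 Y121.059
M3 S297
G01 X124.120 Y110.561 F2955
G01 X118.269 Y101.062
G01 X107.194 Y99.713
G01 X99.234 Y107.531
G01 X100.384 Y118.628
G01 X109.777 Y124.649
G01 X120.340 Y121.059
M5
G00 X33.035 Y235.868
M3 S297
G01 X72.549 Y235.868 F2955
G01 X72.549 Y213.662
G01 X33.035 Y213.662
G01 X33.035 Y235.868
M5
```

<svg xmlns="http://www.w3.org/2000/svg" width="134.852mm" height="268.387mm" viewBox="0 0 134.852 268.387">
  <polyline points="122.497,44.123 113.429,43.739 100.221,41.128 82.871,36.291 61.381,29.228 35.749,19.938" fill="none" stroke="#008000"/>
  <polygon points="52.528,134.493 84.546,134.493 84.546,157.601 52.528,157.601" fill="none" stroke="#008000"/>
  <polyline points="72.197,220.720 70.721,215.012 80.266,216.244 95.026,222.110 109.200,230.306 116.983,238.528" fill="none" stroke="#008000"/>
  <polygon points="120.340,147.328 124.120,157.826 118.269,167.325 107.194,168.674 99.234,160.856 100.384,149.759 109.777,143.738" fill="none" stroke="#008000"/>
  <polygon points="33.035,32.519 72.549,32.519 72.549,54.725 33.035,54.725" fill="none" stroke="#008000"/>
</svg>

Each laser-on run becomes one SVG element. Flip Y back into SVG space with y_svg = 268.387 − y_machine. Every run uses S297, so all elements get stroke `#008000` (engrave).

Run 1: The run is open, so emit a `<polyline>` with points (Y-flipped): 122.497,44.123 113.429,43.739 100.221,41.128 82.871,36.291 61.381,29.228 35.749,19.938.

Run 2: The run returns to its start, so emit a `<polygon>` with points (Y-flipped): 52.528,134.493 84.546,134.493 84.546,157.601 52.528,157.601.

Run 3: The run is open, so emit a `<polyline>` with points (Y-flipped): 72.197,220.720 70.721,215.012 80.266,216.244 95.026,222.110 109.200,230.306 116.983,238.528.

Run 4: The run returns to its start, so emit a `<polygon>` with points (Y-flipped): 120.340,147.328 124.120,157.826 118.269,167.325 107.194,168.674 99.234,160.856 100.384,149.759 109.777,143.738.

Run 5: The run returns to its start, so emit a `<polygon>` with points (Y-flipped): 33.035,32.519 72.549,32.519 72.549,54.725 33.035,54.725.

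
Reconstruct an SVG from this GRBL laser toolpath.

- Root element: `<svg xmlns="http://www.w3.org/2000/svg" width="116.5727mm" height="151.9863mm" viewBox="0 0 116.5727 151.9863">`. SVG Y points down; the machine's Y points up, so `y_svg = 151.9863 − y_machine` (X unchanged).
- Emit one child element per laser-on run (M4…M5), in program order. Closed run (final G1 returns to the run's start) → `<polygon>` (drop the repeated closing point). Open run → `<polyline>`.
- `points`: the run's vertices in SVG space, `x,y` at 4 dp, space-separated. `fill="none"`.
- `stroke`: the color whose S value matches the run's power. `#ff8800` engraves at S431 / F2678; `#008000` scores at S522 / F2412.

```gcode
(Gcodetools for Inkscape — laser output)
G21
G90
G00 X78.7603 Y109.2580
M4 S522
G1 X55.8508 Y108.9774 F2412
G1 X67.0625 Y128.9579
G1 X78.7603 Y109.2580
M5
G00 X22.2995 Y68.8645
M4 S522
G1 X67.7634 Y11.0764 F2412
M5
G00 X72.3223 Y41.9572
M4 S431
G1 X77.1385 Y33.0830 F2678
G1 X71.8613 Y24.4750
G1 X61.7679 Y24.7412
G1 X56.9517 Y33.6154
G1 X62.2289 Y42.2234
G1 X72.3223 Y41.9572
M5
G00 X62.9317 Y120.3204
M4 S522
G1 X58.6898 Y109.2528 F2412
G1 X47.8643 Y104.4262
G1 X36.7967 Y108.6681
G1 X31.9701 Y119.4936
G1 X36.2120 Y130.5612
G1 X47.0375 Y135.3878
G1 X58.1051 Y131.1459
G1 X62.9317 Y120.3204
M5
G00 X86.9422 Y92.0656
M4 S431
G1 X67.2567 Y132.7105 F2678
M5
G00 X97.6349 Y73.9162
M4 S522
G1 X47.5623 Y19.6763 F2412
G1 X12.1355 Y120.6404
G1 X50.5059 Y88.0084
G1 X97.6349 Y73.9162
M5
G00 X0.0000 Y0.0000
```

<svg xmlns="http://www.w3.org/2000/svg" width="116.5727mm" height="151.9863mm" viewBox="0 0 116.5727 151.9863">
  <polygon points="78.7603,42.7283 55.8508,43.0089 67.0625,23.0284" fill="none" stroke="#008000"/>
  <polyline points="22.2995,83.1218 67.7634,140.9099" fill="none" stroke="#008000"/>
  <polygon points="72.3223,110.0291 77.1385,118.9033 71.8613,127.5113 61.7679,127.2451 56.9517,118.3709 62.2289,109.7629" fill="none" stroke="#ff8800"/>
  <polygon points="62.9317,31.6659 58.6898,42.7335 47.8643,47.5601 36.7967,43.3182 31.9701,32.4927 36.2120,21.4251 47.0375,16.5985 58.1051,20.8404" fill="none" stroke="#008000"/>
  <polyline points="86.9422,59.9207 67.2567,19.2758" fill="none" stroke="#ff8800"/>
  <polygon points="97.6349,78.0701 47.5623,132.3100 12.1355,31.3459 50.5059,63.9779" fill="none" stroke="#008000"/>
</svg>

Each laser-on run becomes one SVG element. Flip Y back into SVG space with y_svg = 151.9863 − y_machine.

Run 1: the run's S522 means `#008000` (score). The run returns to its start, so emit a `<polygon>` with points (Y-flipped): 78.7603,42.7283 55.8508,43.0089 67.0625,23.0284.

Run 2: the run's S522 means `#008000` (score). The run is open, so emit a `<polyline>` with points (Y-flipped): 22.2995,83.1218 67.7634,140.9099.

Run 3: the run's S431 means `#ff8800` (engrave). The run returns to its start, so emit a `<polygon>` with points (Y-flipped): 72.3223,110.0291 77.1385,118.9033 71.8613,127.5113 61.7679,127.2451 56.9517,118.3709 62.2289,109.7629.

Run 4: S522 ⇒ score layer `#008000`. The run returns to its start, so emit a `<polygon>` with points (Y-flipped): 62.9317,31.6659 58.6898,42.7335 47.8643,47.5601 36.7967,43.3182 31.9701,32.4927 36.2120,21.4251 47.0375,16.5985 58.1051,20.8404.

Run 5: S431 ⇒ engrave layer `#ff8800`. The run is open, so emit a `<polyline>` with points (Y-flipped): 86.9422,59.9207 67.2567,19.2758.

Run 6: S522 ⇒ score layer `#008000`. The run returns to its start, so emit a `<polygon>` with points (Y-flipped): 97.6349,78.0701 47.5623,132.3100 12.1355,31.3459 50.5059,63.9779.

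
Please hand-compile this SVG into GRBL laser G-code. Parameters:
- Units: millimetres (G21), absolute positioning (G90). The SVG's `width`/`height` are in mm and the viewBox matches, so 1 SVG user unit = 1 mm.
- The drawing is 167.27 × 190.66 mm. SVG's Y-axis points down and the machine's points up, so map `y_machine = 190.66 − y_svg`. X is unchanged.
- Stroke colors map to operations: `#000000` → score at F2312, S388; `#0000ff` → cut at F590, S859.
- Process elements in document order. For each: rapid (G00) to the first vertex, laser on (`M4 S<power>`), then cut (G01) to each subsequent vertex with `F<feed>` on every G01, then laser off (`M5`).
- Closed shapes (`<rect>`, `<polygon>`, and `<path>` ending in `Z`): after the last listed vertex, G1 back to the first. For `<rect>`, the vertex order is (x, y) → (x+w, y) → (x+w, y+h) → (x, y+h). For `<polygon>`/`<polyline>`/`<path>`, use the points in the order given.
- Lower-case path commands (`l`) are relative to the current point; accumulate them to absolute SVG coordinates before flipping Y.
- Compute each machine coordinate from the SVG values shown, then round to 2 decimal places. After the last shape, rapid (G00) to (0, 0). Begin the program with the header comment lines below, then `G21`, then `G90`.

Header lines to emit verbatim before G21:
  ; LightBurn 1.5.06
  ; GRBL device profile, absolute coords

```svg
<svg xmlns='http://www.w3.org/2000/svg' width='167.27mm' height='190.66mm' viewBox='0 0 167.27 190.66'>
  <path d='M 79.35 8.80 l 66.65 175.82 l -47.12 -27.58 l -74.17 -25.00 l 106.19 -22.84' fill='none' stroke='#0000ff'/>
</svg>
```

viewBox `0 0 167.27 190.66` with mm width/height → 1 unit = 1 mm. Flip: y_m = 190.66 − y_svg.

**Shape 1** — `<path>` open polyline, stroke `#0000ff` → cut (S859, F590). Machine vertices: (79.35,181.86) → (146.00,6.04) → (98.88,33.62) → (24.71,58.62) → (130.90,81.46). Open path.

; LightBurn 1.5.06
; GRBL device profile, absolute coords
G21
G90
G00 X79.35 Y181.86
M4 S859
G01 X146.00 Y6.04 F590
G01 X98.88 Y33.62 F590
G01 X24.71 Y58.62 F590
G01 X130.90 Y81.46 F590
M5
G00 X0.00 Y0.00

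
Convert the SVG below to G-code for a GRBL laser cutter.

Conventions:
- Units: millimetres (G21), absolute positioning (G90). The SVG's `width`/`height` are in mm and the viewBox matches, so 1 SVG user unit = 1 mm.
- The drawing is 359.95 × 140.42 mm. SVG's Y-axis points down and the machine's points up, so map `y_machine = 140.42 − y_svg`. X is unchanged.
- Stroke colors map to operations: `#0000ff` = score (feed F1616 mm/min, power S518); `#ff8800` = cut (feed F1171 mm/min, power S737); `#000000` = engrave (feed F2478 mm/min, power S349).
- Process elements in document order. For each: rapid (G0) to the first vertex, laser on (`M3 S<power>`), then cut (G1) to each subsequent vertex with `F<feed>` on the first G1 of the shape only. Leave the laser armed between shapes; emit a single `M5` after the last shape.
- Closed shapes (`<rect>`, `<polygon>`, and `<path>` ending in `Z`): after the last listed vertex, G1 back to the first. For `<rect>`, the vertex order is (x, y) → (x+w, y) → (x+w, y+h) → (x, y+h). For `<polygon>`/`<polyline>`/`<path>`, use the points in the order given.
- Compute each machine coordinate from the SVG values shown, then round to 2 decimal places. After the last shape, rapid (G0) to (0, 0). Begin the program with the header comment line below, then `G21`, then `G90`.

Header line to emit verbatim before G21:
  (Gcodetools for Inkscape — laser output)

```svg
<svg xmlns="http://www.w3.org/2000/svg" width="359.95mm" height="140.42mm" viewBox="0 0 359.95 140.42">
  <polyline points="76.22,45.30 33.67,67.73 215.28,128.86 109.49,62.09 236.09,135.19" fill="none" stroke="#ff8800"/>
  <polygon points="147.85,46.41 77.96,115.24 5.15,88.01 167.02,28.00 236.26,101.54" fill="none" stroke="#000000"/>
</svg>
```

(Gcodetools for Inkscape — laser output)
G21
G90
G0 X76.22 Y95.12
M3 S737
G1 X33.67 Y72.69 F1171
G1 X215.28 Y11.56
G1 X109.49 Y78.33
G1 X236.09 Y5.23
G0 X147.85 Y94.01
M3 S349
G1 X77.96 Y25.18 F2478
G1 X5.15 Y52.41
G1 X167.02 Y112.42
G1 X236.26 Y38.88
G1 X147.85 Y94.01
M5
G0 X0.00 Y0.00

viewBox `0 0 359.95 140.42` with mm width/height → 1 unit = 1 mm. Flip: y_m = 140.42 − y_svg.

**Shape 1** — `<polyline>` open polyline, stroke `#ff8800` → cut (S737, F1171). Machine vertices: (76.22,95.12) → (33.67,72.69) → (215.28,11.56) → (109.49,78.33) → (236.09,5.23). Open path.

**Shape 2** — `<polygon>` closed polygon, stroke `#000000` → engrave (S349, F2478). Machine vertices: (147.85,94.01) → (77.96,25.18) → (5.15,52.41) → (167.02,112.42) → (236.26,38.88) → (147.85,94.01). Closed: final G1 returns to the first vertex.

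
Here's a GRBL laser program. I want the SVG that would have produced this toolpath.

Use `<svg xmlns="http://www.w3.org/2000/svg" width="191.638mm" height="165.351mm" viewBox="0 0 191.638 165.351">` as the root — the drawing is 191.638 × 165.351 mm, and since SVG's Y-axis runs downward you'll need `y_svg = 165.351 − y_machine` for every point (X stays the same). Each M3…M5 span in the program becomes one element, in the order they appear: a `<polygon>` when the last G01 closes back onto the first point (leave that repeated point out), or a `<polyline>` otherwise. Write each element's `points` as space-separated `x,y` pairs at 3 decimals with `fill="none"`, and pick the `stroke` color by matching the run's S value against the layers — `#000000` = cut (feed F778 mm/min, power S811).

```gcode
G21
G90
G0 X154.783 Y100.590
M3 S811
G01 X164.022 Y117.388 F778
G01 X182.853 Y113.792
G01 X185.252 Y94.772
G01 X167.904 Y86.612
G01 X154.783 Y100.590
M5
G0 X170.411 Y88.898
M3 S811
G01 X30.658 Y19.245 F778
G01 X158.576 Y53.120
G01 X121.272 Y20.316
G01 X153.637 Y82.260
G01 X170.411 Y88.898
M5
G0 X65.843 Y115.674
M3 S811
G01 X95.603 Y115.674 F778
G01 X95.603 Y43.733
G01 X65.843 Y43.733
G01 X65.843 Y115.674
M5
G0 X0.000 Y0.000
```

Machine Y-up, SVG Y-down with viewBox height 165.351, so y_svg = 165.351 − y_machine; X carries over. Every run uses S811, so all elements get stroke `#000000` (cut).

Run 1: The run returns to its start, so emit a `<polygon>` with points (Y-flipped): 154.783,64.761 164.022,47.963 182.853,51.559 185.252,70.579 167.904,78.739.

Run 2: The run returns to its start, so emit a `<polygon>` with points (Y-flipped): 170.411,76.453 30.658,146.106 158.576,112.231 121.272,145.035 153.637,83.091.

Run 3: The run returns to its start, so emit a `<polygon>` with points (Y-flipped): 65.843,49.677 95.603,49.677 95.603,121.618 65.843,121.618.

<svg xmlns="http://www.w3.org/2000/svg" width="191.638mm" height="165.351mm" viewBox="0 0 191.638 165.351">
  <polygon points="154.783,64.761 164.022,47.963 182.853,51.559 185.252,70.579 167.904,78.739" fill="none" stroke="#000000"/>
  <polygon points="170.411,76.453 30.658,146.106 158.576,112.231 121.272,145.035 153.637,83.091" fill="none" stroke="#000000"/>
  <polygon points="65.843,49.677 95.603,49.677 95.603,121.618 65.843,121.618" fill="none" stroke="#000000"/>
</svg>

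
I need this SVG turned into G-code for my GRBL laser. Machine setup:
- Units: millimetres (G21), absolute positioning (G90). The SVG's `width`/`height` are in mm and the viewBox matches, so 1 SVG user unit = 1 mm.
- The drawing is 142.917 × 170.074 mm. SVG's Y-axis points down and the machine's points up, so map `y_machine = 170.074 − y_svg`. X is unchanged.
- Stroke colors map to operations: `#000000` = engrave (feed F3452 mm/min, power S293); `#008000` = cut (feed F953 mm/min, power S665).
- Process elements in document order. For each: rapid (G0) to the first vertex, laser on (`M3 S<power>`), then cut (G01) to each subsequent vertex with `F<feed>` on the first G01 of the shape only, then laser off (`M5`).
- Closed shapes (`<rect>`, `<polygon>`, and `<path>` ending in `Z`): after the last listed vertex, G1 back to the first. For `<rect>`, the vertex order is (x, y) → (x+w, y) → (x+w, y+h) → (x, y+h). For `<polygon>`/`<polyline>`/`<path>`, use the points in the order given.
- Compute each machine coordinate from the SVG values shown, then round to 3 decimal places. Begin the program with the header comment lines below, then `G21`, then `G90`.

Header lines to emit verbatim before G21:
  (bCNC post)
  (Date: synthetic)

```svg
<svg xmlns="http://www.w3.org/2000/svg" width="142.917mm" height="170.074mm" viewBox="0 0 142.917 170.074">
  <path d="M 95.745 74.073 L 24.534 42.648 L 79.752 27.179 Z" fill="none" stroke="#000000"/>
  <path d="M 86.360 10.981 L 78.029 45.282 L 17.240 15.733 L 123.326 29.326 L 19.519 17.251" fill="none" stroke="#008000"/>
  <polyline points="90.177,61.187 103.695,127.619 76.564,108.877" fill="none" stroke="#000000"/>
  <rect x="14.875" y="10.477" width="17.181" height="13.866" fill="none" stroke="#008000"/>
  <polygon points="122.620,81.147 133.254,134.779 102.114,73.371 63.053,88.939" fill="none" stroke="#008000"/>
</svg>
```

(bCNC post)
(Date: synthetic)
G21
G90
G0 X95.745 Y96.001
M3 S293
G01 X24.534 Y127.426 F3452
G01 X79.752 Y142.895
G01 X95.745 Y96.001
M5
G0 X86.360 Y159.093
M3 S665
G01 X78.029 Y124.792 F953
G01 X17.240 Y154.341
G01 X123.326 Y140.748
G01 X19.519 Y152.823
M5
G0 X90.177 Y108.887
M3 S293
G01 X103.695 Y42.455 F3452
G01 X76.564 Y61.197
M5
G0 X14.875 Y159.597
M3 S665
G01 X32.056 Y159.597 F953
G01 X32.056 Y145.731
G01 X14.875 Y145.731
G01 X14.875 Y159.597
M5
G0 X122.620 Y88.927
M3 S665
G01 X133.254 Y35.295 F953
G01 X102.114 Y96.703
G01 X63.053 Y81.135
G01 X122.620 Y88.927
M5

1 u = 1 mm; y_m = 170.074 − y.

[1] `<path>` closed polygon, #000000→engrave S293 F3452: (95.745,96.001) → (24.534,127.426) → (79.752,142.895) → (95.745,96.001) (closed)

[2] `<path>` open polyline, #008000→cut S665 F953: (86.360,159.093) → (78.029,124.792) → (17.240,154.341) → (123.326,140.748) → (19.519,152.823)

[3] `<polyline>` open polyline, #000000→engrave S293 F3452: (90.177,108.887) → (103.695,42.455) → (76.564,61.197)

[4] `<rect>` rectangle, #008000→cut S665 F953: (14.875,159.597) → (32.056,159.597) → (32.056,145.731) → (14.875,145.731) → (14.875,159.597) (closed)

[5] `<polygon>` closed polygon, #008000→cut S665 F953: (122.620,88.927) → (133.254,35.295) → (102.114,96.703) → (63.053,81.135) → (122.620,88.927) (closed)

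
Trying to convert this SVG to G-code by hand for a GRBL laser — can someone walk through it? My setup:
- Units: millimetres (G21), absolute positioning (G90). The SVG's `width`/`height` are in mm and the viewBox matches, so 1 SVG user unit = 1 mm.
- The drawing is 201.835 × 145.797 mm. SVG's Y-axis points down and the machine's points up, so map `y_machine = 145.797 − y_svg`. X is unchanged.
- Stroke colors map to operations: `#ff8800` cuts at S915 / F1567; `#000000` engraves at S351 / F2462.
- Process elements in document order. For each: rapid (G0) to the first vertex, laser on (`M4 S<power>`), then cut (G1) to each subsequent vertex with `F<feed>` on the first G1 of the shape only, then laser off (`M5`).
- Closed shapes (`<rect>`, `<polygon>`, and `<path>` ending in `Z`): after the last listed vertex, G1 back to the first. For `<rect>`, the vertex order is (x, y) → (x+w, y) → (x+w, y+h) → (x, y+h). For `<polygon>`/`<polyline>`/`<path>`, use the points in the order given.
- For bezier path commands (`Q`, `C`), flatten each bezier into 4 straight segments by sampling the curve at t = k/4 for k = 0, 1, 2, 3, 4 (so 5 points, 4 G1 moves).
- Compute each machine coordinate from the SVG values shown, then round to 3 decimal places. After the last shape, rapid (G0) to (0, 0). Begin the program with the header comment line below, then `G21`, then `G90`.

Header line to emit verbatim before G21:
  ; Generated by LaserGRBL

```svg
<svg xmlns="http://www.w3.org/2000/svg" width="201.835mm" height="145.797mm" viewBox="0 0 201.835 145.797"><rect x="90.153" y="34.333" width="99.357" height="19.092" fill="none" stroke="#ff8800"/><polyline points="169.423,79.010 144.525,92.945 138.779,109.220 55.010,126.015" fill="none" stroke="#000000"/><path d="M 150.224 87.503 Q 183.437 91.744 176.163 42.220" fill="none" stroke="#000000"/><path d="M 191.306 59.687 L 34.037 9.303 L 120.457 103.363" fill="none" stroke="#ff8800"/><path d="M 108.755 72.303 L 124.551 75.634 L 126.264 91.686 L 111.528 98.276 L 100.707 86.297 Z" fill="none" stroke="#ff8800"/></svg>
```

; Generated by LaserGRBL
G21
G90
G0 X90.153 Y111.464
M4 S915
G1 X189.510 Y111.464 F1567
G1 X189.510 Y92.372
G1 X90.153 Y92.372
G1 X90.153 Y111.464
M5
G0 X169.423 Y66.787
M4 S351
G1 X144.525 Y52.852 F2462
G1 X138.779 Y36.577
G1 X55.010 Y19.782
M5
G0 X150.224 Y58.294
M4 S351
G1 X164.300 Y59.534 F2462
G1 X173.315 Y67.494
G1 X177.270 Y82.175
G1 X176.163 Y103.577
M5
G0 X191.306 Y86.110
M4 S915
G1 X34.037 Y136.494 F1567
G1 X120.457 Y42.434
M5
G0 X108.755 Y73.494
M4 S915
G1 X124.551 Y70.163 F1567
G1 X126.264 Y54.111
G1 X111.528 Y47.521
G1 X100.707 Y59.500
G1 X108.755 Y73.494
M5
G0 X0.000 Y0.000

Since the viewBox matches the mm dimensions, user units are millimetres directly. The only transform is the Y-flip y_m = 145.797 − y_svg.

Shape 1 is a rectangle drawn with `<rect>`. Its stroke #ff8800 means cut at S915, F1567. After flipping Y the toolpath is (90.153,111.464) → (189.510,111.464) → (189.510,92.372) → (90.153,92.372) → (90.153,111.464), returning to the start.

Shape 2 is a open polyline drawn with `<polyline>`. Its stroke #000000 means engrave at S351, F2462. After flipping Y the toolpath is (169.423,66.787) → (144.525,52.852) → (138.779,36.577) → (55.010,19.782).

Shape 3 is a quadratic bezier drawn with `<path>`. Its stroke #000000 means engrave at S351, F2462. After flipping Y the toolpath is (150.224,58.294) → (164.300,59.534) → (173.315,67.494) → (177.270,82.175) → (176.163,103.577).

Shape 4 is a open polyline drawn with `<path>`. Its stroke #ff8800 means cut at S915, F1567. After flipping Y the toolpath is (191.306,86.110) → (34.037,136.494) → (120.457,42.434).

Shape 5 is a regular polygon drawn with `<path>`. Its stroke #ff8800 means cut at S915, F1567. After flipping Y the toolpath is (108.755,73.494) → (124.551,70.163) → (126.264,54.111) → (111.528,47.521) → (100.707,59.500) → (108.755,73.494), returning to the start.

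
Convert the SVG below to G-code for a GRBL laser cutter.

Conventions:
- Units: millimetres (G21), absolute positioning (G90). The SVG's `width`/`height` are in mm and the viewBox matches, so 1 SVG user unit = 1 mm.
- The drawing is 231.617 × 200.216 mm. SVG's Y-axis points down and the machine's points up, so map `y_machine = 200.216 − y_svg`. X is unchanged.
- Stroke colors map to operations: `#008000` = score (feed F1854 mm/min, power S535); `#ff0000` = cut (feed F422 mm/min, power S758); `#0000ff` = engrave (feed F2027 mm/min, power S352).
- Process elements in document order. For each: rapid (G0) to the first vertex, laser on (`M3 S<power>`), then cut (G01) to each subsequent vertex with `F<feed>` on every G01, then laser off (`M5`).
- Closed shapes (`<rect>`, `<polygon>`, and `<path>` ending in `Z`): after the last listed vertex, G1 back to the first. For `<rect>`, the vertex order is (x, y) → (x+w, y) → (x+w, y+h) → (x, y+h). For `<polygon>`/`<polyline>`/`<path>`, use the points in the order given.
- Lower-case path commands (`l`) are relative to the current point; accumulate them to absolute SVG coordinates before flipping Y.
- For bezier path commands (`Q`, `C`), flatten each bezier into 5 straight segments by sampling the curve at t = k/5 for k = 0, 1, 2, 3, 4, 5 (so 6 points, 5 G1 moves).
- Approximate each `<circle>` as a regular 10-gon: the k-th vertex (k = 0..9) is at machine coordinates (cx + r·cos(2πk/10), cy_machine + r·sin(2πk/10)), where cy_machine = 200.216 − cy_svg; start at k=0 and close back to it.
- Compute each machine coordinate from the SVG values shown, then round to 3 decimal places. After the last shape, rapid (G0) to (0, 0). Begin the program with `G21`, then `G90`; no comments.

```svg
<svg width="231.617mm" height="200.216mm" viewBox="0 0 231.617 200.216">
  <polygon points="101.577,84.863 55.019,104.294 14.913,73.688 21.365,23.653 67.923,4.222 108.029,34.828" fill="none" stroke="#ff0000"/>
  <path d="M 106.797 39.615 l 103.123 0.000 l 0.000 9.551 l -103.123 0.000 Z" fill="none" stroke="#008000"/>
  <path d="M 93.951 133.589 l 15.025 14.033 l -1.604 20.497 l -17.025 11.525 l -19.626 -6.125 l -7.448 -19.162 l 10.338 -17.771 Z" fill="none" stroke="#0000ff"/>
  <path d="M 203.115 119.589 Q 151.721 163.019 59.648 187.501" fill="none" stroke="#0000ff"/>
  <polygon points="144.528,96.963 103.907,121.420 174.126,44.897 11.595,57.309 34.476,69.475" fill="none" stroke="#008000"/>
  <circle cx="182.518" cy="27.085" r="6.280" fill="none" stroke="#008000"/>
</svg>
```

Since the viewBox matches the mm dimensions, user units are millimetres directly. The only transform is the Y-flip y_m = 200.216 − y_svg.

Shape 1 is a regular polygon drawn with `<polygon>`. Its stroke #ff0000 means cut at S758, F422. After flipping Y the toolpath is (101.577,115.353) → (55.019,95.922) → (14.913,126.528) → (21.365,176.563) → (67.923,195.994) → (108.029,165.388) → (101.577,115.353), returning to the start.

Shape 2 is a rectangle drawn with `<path>`. Its stroke #008000 means score at S535, F1854. After flipping Y the toolpath is (106.797,160.601) → (209.920,160.601) → (209.920,151.050) → (106.797,151.050) → (106.797,160.601), returning to the start.

Shape 3 is a regular polygon drawn with `<path>`. Its stroke #0000ff means engrave at S352, F2027. After flipping Y the toolpath is (93.951,66.627) → (108.976,52.594) → (107.372,32.097) → (90.347,20.572) → (70.721,26.697) → (63.273,45.859) → (73.611,63.630) → (93.951,66.627), returning to the start.

Shape 4 is a quadratic bezier drawn with `<path>`. Its stroke #0000ff means engrave at S352, F2027. After flipping Y the toolpath is (203.115,80.627) → (180.930,64.013) → (155.491,48.915) → (126.798,35.332) → (94.850,23.266) → (59.648,12.715).

Shape 5 is a closed polygon drawn with `<polygon>`. Its stroke #008000 means score at S535, F1854. After flipping Y the toolpath is (144.528,103.253) → (103.907,78.796) → (174.126,155.319) → (11.595,142.907) → (34.476,130.741) → (144.528,103.253), returning to the start.

Shape 6 is a circle drawn with `<circle>`. Its stroke #008000 means score at S535, F1854. After flipping Y the toolpath is (188.798,173.131) → (187.599,176.822) → (184.459,179.104) → (180.577,179.104) → (177.437,176.822) → (176.238,173.131) → (177.437,169.440) → (180.577,167.158) → (184.459,167.158) → (187.599,169.440) → (188.798,173.131), returning to the start.

G21
G90
G0 X101.577 Y115.353
M3 S758
G01 X55.019 Y95.922 F422
G01 X14.913 Y126.528 F422
G01 X21.365 Y176.563 F422
G01 X67.923 Y195.994 F422
G01 X108.029 Y165.388 F422
G01 X101.577 Y115.353 F422
M5
G0 X106.797 Y160.601
M3 S535
G01 X209.920 Y160.601 F1854
G01 X209.920 Y151.050 F1854
G01 X106.797 Y151.050 F1854
G01 X106.797 Y160.601 F1854
M5
G0 X93.951 Y66.627
M3 S352
G01 X108.976 Y52.594 F2027
G01 X107.372 Y32.097 F2027
G01 X90.347 Y20.572 F2027
G01 X70.721 Y26.697 F2027
G01 X63.273 Y45.859 F2027
G01 X73.611 Y63.630 F2027
G01 X93.951 Y66.627 F2027
M5
G0 X203.115 Y80.627
M3 S352
G01 X180.930 Y64.013 F2027
G01 X155.491 Y48.915 F2027
G01 X126.798 Y35.332 F2027
G01 X94.850 Y23.266 F2027
G01 X59.648 Y12.715 F2027
M5
G0 X144.528 Y103.253
M3 S535
G01 X103.907 Y78.796 F1854
G01 X174.126 Y155.319 F1854
G01 X11.595 Y142.907 F1854
G01 X34.476 Y130.741 F1854
G01 X144.528 Y103.253 F1854
M5
G0 X188.798 Y173.131
M3 S535
G01 X187.599 Y176.822 F1854
G01 X184.459 Y179.104 F1854
G01 X180.577 Y179.104 F1854
G01 X177.437 Y176.822 F1854
G01 X176.238 Y173.131 F1854
G01 X177.437 Y169.440 F1854
G01 X180.577 Y167.158 F1854
G01 X184.459 Y167.158 F1854
G01 X187.599 Y169.440 F1854
G01 X188.798 Y173.131 F1854
M5
G0 X0.000 Y0.000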